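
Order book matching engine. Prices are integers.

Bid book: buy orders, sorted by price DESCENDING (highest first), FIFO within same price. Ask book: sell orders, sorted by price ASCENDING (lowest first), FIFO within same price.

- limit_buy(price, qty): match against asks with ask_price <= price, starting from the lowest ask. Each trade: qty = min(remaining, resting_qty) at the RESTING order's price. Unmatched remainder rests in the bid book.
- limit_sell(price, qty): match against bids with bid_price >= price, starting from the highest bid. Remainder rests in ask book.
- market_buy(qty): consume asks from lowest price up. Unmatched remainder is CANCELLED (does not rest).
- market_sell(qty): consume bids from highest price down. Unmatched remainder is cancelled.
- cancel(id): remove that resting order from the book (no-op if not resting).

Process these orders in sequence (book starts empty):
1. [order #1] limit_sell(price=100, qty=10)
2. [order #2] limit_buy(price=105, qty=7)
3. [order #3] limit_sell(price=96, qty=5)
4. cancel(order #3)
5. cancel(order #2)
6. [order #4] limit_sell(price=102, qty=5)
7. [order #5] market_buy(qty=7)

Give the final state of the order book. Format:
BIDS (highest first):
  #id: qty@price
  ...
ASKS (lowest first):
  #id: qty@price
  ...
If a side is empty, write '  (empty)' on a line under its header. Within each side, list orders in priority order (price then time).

Answer: BIDS (highest first):
  (empty)
ASKS (lowest first):
  #4: 1@102

Derivation:
After op 1 [order #1] limit_sell(price=100, qty=10): fills=none; bids=[-] asks=[#1:10@100]
After op 2 [order #2] limit_buy(price=105, qty=7): fills=#2x#1:7@100; bids=[-] asks=[#1:3@100]
After op 3 [order #3] limit_sell(price=96, qty=5): fills=none; bids=[-] asks=[#3:5@96 #1:3@100]
After op 4 cancel(order #3): fills=none; bids=[-] asks=[#1:3@100]
After op 5 cancel(order #2): fills=none; bids=[-] asks=[#1:3@100]
After op 6 [order #4] limit_sell(price=102, qty=5): fills=none; bids=[-] asks=[#1:3@100 #4:5@102]
After op 7 [order #5] market_buy(qty=7): fills=#5x#1:3@100 #5x#4:4@102; bids=[-] asks=[#4:1@102]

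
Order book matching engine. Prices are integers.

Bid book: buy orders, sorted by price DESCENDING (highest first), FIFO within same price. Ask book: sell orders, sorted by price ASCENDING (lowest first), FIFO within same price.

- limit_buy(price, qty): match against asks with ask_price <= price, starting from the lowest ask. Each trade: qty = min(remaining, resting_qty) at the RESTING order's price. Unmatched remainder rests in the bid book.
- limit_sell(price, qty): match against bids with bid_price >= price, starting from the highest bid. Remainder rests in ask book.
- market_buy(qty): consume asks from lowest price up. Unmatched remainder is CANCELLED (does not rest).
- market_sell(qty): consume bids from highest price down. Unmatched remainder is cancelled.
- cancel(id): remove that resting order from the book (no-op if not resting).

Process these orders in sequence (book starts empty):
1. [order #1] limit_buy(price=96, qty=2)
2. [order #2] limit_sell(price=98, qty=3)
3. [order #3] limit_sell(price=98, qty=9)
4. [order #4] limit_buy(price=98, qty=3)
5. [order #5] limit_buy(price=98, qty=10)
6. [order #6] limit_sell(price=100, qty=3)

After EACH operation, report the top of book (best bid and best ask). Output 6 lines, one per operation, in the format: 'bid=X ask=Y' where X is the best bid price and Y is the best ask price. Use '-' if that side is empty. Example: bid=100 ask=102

After op 1 [order #1] limit_buy(price=96, qty=2): fills=none; bids=[#1:2@96] asks=[-]
After op 2 [order #2] limit_sell(price=98, qty=3): fills=none; bids=[#1:2@96] asks=[#2:3@98]
After op 3 [order #3] limit_sell(price=98, qty=9): fills=none; bids=[#1:2@96] asks=[#2:3@98 #3:9@98]
After op 4 [order #4] limit_buy(price=98, qty=3): fills=#4x#2:3@98; bids=[#1:2@96] asks=[#3:9@98]
After op 5 [order #5] limit_buy(price=98, qty=10): fills=#5x#3:9@98; bids=[#5:1@98 #1:2@96] asks=[-]
After op 6 [order #6] limit_sell(price=100, qty=3): fills=none; bids=[#5:1@98 #1:2@96] asks=[#6:3@100]

Answer: bid=96 ask=-
bid=96 ask=98
bid=96 ask=98
bid=96 ask=98
bid=98 ask=-
bid=98 ask=100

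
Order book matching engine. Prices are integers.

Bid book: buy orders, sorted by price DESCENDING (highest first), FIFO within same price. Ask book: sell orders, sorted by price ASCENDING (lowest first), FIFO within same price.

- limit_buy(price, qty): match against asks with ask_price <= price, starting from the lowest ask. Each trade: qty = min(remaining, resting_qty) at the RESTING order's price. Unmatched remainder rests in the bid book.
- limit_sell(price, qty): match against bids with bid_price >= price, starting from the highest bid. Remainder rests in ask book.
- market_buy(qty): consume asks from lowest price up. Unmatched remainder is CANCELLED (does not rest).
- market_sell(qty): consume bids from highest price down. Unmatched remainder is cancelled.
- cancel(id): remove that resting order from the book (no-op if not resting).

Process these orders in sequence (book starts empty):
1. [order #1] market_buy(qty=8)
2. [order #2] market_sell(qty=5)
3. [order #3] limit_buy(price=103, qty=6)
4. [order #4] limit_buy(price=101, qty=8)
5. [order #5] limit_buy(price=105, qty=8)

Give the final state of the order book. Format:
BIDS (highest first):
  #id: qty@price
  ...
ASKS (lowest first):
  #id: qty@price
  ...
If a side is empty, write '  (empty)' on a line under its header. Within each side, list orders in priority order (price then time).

After op 1 [order #1] market_buy(qty=8): fills=none; bids=[-] asks=[-]
After op 2 [order #2] market_sell(qty=5): fills=none; bids=[-] asks=[-]
After op 3 [order #3] limit_buy(price=103, qty=6): fills=none; bids=[#3:6@103] asks=[-]
After op 4 [order #4] limit_buy(price=101, qty=8): fills=none; bids=[#3:6@103 #4:8@101] asks=[-]
After op 5 [order #5] limit_buy(price=105, qty=8): fills=none; bids=[#5:8@105 #3:6@103 #4:8@101] asks=[-]

Answer: BIDS (highest first):
  #5: 8@105
  #3: 6@103
  #4: 8@101
ASKS (lowest first):
  (empty)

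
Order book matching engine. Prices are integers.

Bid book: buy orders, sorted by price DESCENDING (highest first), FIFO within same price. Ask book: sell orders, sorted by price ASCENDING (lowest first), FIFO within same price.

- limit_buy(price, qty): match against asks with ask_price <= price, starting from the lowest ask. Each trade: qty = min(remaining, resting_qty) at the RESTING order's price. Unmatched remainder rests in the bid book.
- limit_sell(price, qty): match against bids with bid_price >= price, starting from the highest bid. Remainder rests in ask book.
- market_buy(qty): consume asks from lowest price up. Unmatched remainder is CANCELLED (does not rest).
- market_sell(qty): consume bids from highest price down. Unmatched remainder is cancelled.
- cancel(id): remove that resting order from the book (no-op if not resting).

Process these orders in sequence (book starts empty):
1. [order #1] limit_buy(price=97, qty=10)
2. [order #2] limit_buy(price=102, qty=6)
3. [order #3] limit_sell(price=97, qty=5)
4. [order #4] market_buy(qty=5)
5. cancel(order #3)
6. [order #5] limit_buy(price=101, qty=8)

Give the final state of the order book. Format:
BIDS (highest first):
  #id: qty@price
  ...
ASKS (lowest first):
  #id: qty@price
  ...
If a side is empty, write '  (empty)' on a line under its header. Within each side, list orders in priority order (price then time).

After op 1 [order #1] limit_buy(price=97, qty=10): fills=none; bids=[#1:10@97] asks=[-]
After op 2 [order #2] limit_buy(price=102, qty=6): fills=none; bids=[#2:6@102 #1:10@97] asks=[-]
After op 3 [order #3] limit_sell(price=97, qty=5): fills=#2x#3:5@102; bids=[#2:1@102 #1:10@97] asks=[-]
After op 4 [order #4] market_buy(qty=5): fills=none; bids=[#2:1@102 #1:10@97] asks=[-]
After op 5 cancel(order #3): fills=none; bids=[#2:1@102 #1:10@97] asks=[-]
After op 6 [order #5] limit_buy(price=101, qty=8): fills=none; bids=[#2:1@102 #5:8@101 #1:10@97] asks=[-]

Answer: BIDS (highest first):
  #2: 1@102
  #5: 8@101
  #1: 10@97
ASKS (lowest first):
  (empty)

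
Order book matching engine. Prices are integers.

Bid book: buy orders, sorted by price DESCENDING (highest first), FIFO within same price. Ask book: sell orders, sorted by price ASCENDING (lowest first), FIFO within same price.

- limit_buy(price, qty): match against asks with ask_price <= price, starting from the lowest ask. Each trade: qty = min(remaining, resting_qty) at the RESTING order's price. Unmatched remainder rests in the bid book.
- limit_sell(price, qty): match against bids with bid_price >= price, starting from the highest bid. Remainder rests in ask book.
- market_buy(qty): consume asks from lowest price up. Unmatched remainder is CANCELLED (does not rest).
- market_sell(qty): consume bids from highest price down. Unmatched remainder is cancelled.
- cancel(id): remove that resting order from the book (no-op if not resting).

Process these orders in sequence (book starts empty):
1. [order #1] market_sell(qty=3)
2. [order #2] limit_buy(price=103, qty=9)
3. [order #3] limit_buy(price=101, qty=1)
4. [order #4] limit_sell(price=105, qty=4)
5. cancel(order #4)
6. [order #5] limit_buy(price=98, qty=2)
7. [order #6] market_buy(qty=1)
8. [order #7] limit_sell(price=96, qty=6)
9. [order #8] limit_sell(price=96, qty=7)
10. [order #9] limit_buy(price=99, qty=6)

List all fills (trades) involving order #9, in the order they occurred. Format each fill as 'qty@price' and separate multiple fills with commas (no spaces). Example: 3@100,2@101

After op 1 [order #1] market_sell(qty=3): fills=none; bids=[-] asks=[-]
After op 2 [order #2] limit_buy(price=103, qty=9): fills=none; bids=[#2:9@103] asks=[-]
After op 3 [order #3] limit_buy(price=101, qty=1): fills=none; bids=[#2:9@103 #3:1@101] asks=[-]
After op 4 [order #4] limit_sell(price=105, qty=4): fills=none; bids=[#2:9@103 #3:1@101] asks=[#4:4@105]
After op 5 cancel(order #4): fills=none; bids=[#2:9@103 #3:1@101] asks=[-]
After op 6 [order #5] limit_buy(price=98, qty=2): fills=none; bids=[#2:9@103 #3:1@101 #5:2@98] asks=[-]
After op 7 [order #6] market_buy(qty=1): fills=none; bids=[#2:9@103 #3:1@101 #5:2@98] asks=[-]
After op 8 [order #7] limit_sell(price=96, qty=6): fills=#2x#7:6@103; bids=[#2:3@103 #3:1@101 #5:2@98] asks=[-]
After op 9 [order #8] limit_sell(price=96, qty=7): fills=#2x#8:3@103 #3x#8:1@101 #5x#8:2@98; bids=[-] asks=[#8:1@96]
After op 10 [order #9] limit_buy(price=99, qty=6): fills=#9x#8:1@96; bids=[#9:5@99] asks=[-]

Answer: 1@96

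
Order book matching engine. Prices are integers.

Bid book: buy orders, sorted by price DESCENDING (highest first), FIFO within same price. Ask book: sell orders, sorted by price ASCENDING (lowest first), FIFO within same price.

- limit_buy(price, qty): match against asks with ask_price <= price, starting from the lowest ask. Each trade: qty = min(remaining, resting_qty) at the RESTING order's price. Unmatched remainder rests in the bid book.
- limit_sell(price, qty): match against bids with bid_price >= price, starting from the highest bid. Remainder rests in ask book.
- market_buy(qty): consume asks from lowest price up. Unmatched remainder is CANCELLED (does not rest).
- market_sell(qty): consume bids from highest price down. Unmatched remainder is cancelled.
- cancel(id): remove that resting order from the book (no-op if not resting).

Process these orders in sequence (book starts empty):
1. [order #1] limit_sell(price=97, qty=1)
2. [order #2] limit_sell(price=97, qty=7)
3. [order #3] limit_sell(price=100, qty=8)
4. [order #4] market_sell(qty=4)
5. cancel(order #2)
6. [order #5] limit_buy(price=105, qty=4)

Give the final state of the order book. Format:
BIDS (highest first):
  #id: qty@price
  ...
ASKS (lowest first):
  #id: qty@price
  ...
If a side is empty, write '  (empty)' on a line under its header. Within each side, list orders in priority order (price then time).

After op 1 [order #1] limit_sell(price=97, qty=1): fills=none; bids=[-] asks=[#1:1@97]
After op 2 [order #2] limit_sell(price=97, qty=7): fills=none; bids=[-] asks=[#1:1@97 #2:7@97]
After op 3 [order #3] limit_sell(price=100, qty=8): fills=none; bids=[-] asks=[#1:1@97 #2:7@97 #3:8@100]
After op 4 [order #4] market_sell(qty=4): fills=none; bids=[-] asks=[#1:1@97 #2:7@97 #3:8@100]
After op 5 cancel(order #2): fills=none; bids=[-] asks=[#1:1@97 #3:8@100]
After op 6 [order #5] limit_buy(price=105, qty=4): fills=#5x#1:1@97 #5x#3:3@100; bids=[-] asks=[#3:5@100]

Answer: BIDS (highest first):
  (empty)
ASKS (lowest first):
  #3: 5@100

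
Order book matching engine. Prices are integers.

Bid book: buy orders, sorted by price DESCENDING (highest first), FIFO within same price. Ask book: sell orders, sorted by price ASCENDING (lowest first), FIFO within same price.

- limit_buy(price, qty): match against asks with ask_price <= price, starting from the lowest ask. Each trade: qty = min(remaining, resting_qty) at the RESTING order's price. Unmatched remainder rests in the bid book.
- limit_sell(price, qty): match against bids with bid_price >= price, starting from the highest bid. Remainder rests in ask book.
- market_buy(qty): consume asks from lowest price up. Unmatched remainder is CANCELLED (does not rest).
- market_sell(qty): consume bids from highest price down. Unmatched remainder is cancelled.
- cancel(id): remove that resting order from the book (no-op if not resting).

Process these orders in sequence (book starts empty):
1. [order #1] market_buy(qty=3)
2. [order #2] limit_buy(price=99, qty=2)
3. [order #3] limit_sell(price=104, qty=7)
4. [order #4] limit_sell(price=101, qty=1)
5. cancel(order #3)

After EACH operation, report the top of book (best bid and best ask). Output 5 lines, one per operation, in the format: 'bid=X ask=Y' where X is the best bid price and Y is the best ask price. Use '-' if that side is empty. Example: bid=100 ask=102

After op 1 [order #1] market_buy(qty=3): fills=none; bids=[-] asks=[-]
After op 2 [order #2] limit_buy(price=99, qty=2): fills=none; bids=[#2:2@99] asks=[-]
After op 3 [order #3] limit_sell(price=104, qty=7): fills=none; bids=[#2:2@99] asks=[#3:7@104]
After op 4 [order #4] limit_sell(price=101, qty=1): fills=none; bids=[#2:2@99] asks=[#4:1@101 #3:7@104]
After op 5 cancel(order #3): fills=none; bids=[#2:2@99] asks=[#4:1@101]

Answer: bid=- ask=-
bid=99 ask=-
bid=99 ask=104
bid=99 ask=101
bid=99 ask=101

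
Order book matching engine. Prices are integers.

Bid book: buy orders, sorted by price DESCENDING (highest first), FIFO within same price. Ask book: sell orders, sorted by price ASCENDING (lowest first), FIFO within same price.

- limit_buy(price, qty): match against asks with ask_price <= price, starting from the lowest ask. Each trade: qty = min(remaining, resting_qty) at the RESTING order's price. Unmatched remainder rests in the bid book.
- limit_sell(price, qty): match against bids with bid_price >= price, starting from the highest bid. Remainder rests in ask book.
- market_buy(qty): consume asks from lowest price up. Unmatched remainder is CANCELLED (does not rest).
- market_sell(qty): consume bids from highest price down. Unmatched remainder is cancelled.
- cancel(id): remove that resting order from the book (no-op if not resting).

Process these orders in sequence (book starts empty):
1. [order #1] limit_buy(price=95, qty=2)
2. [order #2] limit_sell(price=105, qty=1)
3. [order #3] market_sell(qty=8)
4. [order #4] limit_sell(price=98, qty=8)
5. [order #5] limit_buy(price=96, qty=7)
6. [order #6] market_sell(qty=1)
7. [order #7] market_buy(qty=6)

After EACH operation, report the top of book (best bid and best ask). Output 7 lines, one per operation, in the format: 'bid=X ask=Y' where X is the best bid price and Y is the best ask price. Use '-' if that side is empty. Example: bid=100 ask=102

After op 1 [order #1] limit_buy(price=95, qty=2): fills=none; bids=[#1:2@95] asks=[-]
After op 2 [order #2] limit_sell(price=105, qty=1): fills=none; bids=[#1:2@95] asks=[#2:1@105]
After op 3 [order #3] market_sell(qty=8): fills=#1x#3:2@95; bids=[-] asks=[#2:1@105]
After op 4 [order #4] limit_sell(price=98, qty=8): fills=none; bids=[-] asks=[#4:8@98 #2:1@105]
After op 5 [order #5] limit_buy(price=96, qty=7): fills=none; bids=[#5:7@96] asks=[#4:8@98 #2:1@105]
After op 6 [order #6] market_sell(qty=1): fills=#5x#6:1@96; bids=[#5:6@96] asks=[#4:8@98 #2:1@105]
After op 7 [order #7] market_buy(qty=6): fills=#7x#4:6@98; bids=[#5:6@96] asks=[#4:2@98 #2:1@105]

Answer: bid=95 ask=-
bid=95 ask=105
bid=- ask=105
bid=- ask=98
bid=96 ask=98
bid=96 ask=98
bid=96 ask=98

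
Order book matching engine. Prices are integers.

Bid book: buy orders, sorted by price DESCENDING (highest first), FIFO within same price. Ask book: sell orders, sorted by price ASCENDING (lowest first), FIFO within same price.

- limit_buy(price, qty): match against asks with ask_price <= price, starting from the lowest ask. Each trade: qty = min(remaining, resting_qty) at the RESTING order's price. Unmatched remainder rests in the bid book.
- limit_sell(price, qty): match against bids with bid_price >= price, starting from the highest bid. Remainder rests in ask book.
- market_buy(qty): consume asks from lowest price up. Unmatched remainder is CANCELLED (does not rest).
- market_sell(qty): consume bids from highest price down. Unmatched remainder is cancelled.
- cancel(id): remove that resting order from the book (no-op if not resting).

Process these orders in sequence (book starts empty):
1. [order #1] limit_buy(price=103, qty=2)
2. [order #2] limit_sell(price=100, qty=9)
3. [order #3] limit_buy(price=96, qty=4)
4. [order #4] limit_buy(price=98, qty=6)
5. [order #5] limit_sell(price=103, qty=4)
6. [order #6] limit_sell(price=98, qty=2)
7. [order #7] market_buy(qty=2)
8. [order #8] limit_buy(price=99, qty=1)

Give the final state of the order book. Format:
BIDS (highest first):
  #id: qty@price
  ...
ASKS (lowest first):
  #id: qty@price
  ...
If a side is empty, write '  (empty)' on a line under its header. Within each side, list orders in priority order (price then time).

After op 1 [order #1] limit_buy(price=103, qty=2): fills=none; bids=[#1:2@103] asks=[-]
After op 2 [order #2] limit_sell(price=100, qty=9): fills=#1x#2:2@103; bids=[-] asks=[#2:7@100]
After op 3 [order #3] limit_buy(price=96, qty=4): fills=none; bids=[#3:4@96] asks=[#2:7@100]
After op 4 [order #4] limit_buy(price=98, qty=6): fills=none; bids=[#4:6@98 #3:4@96] asks=[#2:7@100]
After op 5 [order #5] limit_sell(price=103, qty=4): fills=none; bids=[#4:6@98 #3:4@96] asks=[#2:7@100 #5:4@103]
After op 6 [order #6] limit_sell(price=98, qty=2): fills=#4x#6:2@98; bids=[#4:4@98 #3:4@96] asks=[#2:7@100 #5:4@103]
After op 7 [order #7] market_buy(qty=2): fills=#7x#2:2@100; bids=[#4:4@98 #3:4@96] asks=[#2:5@100 #5:4@103]
After op 8 [order #8] limit_buy(price=99, qty=1): fills=none; bids=[#8:1@99 #4:4@98 #3:4@96] asks=[#2:5@100 #5:4@103]

Answer: BIDS (highest first):
  #8: 1@99
  #4: 4@98
  #3: 4@96
ASKS (lowest first):
  #2: 5@100
  #5: 4@103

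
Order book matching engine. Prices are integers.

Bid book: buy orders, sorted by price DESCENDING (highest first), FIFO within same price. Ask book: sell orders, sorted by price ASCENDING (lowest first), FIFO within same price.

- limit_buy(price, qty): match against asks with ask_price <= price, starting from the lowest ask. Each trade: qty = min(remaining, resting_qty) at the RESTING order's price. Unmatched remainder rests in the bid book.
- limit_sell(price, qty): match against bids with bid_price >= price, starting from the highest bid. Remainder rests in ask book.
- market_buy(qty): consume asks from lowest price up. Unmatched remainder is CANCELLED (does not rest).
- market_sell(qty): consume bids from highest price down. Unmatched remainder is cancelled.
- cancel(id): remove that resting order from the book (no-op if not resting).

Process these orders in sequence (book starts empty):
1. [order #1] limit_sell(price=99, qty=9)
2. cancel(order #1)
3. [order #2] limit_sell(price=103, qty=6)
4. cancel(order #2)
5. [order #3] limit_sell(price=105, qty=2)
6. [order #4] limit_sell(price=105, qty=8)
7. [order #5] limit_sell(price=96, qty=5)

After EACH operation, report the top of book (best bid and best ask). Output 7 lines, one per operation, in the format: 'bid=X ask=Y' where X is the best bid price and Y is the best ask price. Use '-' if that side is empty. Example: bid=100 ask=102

After op 1 [order #1] limit_sell(price=99, qty=9): fills=none; bids=[-] asks=[#1:9@99]
After op 2 cancel(order #1): fills=none; bids=[-] asks=[-]
After op 3 [order #2] limit_sell(price=103, qty=6): fills=none; bids=[-] asks=[#2:6@103]
After op 4 cancel(order #2): fills=none; bids=[-] asks=[-]
After op 5 [order #3] limit_sell(price=105, qty=2): fills=none; bids=[-] asks=[#3:2@105]
After op 6 [order #4] limit_sell(price=105, qty=8): fills=none; bids=[-] asks=[#3:2@105 #4:8@105]
After op 7 [order #5] limit_sell(price=96, qty=5): fills=none; bids=[-] asks=[#5:5@96 #3:2@105 #4:8@105]

Answer: bid=- ask=99
bid=- ask=-
bid=- ask=103
bid=- ask=-
bid=- ask=105
bid=- ask=105
bid=- ask=96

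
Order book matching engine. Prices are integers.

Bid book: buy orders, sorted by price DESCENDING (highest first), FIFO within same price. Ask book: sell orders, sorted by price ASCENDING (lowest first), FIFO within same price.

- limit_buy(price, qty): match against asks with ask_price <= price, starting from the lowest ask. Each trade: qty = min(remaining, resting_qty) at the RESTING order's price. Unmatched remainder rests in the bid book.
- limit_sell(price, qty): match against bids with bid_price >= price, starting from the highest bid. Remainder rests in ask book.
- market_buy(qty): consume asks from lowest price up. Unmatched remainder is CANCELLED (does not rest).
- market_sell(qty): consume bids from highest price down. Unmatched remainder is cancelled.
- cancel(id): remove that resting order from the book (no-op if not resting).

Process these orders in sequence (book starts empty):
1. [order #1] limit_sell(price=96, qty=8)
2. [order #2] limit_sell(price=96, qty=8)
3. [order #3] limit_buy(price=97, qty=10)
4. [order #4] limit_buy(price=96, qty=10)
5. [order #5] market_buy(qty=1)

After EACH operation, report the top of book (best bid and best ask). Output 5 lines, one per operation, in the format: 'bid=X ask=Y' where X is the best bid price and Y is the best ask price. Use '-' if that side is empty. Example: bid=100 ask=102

Answer: bid=- ask=96
bid=- ask=96
bid=- ask=96
bid=96 ask=-
bid=96 ask=-

Derivation:
After op 1 [order #1] limit_sell(price=96, qty=8): fills=none; bids=[-] asks=[#1:8@96]
After op 2 [order #2] limit_sell(price=96, qty=8): fills=none; bids=[-] asks=[#1:8@96 #2:8@96]
After op 3 [order #3] limit_buy(price=97, qty=10): fills=#3x#1:8@96 #3x#2:2@96; bids=[-] asks=[#2:6@96]
After op 4 [order #4] limit_buy(price=96, qty=10): fills=#4x#2:6@96; bids=[#4:4@96] asks=[-]
After op 5 [order #5] market_buy(qty=1): fills=none; bids=[#4:4@96] asks=[-]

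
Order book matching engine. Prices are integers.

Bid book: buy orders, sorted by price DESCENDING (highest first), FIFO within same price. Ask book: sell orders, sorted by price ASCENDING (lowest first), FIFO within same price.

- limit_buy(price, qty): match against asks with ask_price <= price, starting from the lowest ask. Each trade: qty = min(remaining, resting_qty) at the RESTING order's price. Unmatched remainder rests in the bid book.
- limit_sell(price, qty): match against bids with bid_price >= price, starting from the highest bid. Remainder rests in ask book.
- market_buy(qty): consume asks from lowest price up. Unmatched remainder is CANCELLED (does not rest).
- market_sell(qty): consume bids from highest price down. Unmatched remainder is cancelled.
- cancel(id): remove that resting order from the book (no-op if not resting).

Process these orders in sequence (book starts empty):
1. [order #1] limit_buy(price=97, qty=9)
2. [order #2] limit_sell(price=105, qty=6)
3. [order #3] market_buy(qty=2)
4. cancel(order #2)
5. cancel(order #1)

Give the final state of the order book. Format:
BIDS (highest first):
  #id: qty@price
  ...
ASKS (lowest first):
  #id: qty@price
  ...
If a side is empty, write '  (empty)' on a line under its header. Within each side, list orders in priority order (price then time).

After op 1 [order #1] limit_buy(price=97, qty=9): fills=none; bids=[#1:9@97] asks=[-]
After op 2 [order #2] limit_sell(price=105, qty=6): fills=none; bids=[#1:9@97] asks=[#2:6@105]
After op 3 [order #3] market_buy(qty=2): fills=#3x#2:2@105; bids=[#1:9@97] asks=[#2:4@105]
After op 4 cancel(order #2): fills=none; bids=[#1:9@97] asks=[-]
After op 5 cancel(order #1): fills=none; bids=[-] asks=[-]

Answer: BIDS (highest first):
  (empty)
ASKS (lowest first):
  (empty)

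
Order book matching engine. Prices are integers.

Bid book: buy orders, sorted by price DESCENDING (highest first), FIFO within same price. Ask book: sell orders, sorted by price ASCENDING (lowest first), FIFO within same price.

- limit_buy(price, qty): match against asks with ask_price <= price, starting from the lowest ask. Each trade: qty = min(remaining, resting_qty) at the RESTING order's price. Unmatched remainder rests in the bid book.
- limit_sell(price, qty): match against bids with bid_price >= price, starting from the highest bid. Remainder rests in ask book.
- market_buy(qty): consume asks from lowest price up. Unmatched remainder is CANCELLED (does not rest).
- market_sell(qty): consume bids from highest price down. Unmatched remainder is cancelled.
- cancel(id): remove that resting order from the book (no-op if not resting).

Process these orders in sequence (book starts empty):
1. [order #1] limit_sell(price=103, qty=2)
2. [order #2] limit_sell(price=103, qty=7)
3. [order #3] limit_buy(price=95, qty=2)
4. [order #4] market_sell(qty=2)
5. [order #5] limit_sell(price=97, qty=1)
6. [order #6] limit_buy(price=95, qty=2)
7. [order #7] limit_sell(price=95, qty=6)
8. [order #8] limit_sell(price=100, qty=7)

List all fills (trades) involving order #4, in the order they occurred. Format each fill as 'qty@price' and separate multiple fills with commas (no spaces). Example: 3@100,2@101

After op 1 [order #1] limit_sell(price=103, qty=2): fills=none; bids=[-] asks=[#1:2@103]
After op 2 [order #2] limit_sell(price=103, qty=7): fills=none; bids=[-] asks=[#1:2@103 #2:7@103]
After op 3 [order #3] limit_buy(price=95, qty=2): fills=none; bids=[#3:2@95] asks=[#1:2@103 #2:7@103]
After op 4 [order #4] market_sell(qty=2): fills=#3x#4:2@95; bids=[-] asks=[#1:2@103 #2:7@103]
After op 5 [order #5] limit_sell(price=97, qty=1): fills=none; bids=[-] asks=[#5:1@97 #1:2@103 #2:7@103]
After op 6 [order #6] limit_buy(price=95, qty=2): fills=none; bids=[#6:2@95] asks=[#5:1@97 #1:2@103 #2:7@103]
After op 7 [order #7] limit_sell(price=95, qty=6): fills=#6x#7:2@95; bids=[-] asks=[#7:4@95 #5:1@97 #1:2@103 #2:7@103]
After op 8 [order #8] limit_sell(price=100, qty=7): fills=none; bids=[-] asks=[#7:4@95 #5:1@97 #8:7@100 #1:2@103 #2:7@103]

Answer: 2@95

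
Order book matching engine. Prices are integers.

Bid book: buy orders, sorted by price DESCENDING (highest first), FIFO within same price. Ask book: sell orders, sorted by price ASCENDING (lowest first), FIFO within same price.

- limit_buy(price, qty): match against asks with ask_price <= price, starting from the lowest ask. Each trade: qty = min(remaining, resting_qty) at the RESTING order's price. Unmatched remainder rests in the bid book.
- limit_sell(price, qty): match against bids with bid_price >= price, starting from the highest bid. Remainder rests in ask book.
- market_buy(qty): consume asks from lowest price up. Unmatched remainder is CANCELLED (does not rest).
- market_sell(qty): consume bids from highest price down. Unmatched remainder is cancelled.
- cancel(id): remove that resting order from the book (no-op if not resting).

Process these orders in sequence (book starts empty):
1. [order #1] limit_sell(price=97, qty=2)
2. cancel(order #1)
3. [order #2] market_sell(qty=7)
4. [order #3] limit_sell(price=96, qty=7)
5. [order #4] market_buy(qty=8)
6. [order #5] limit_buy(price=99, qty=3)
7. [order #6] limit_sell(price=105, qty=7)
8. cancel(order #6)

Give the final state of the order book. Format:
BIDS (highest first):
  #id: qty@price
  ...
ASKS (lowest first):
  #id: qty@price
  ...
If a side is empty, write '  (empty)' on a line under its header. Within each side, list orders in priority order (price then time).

After op 1 [order #1] limit_sell(price=97, qty=2): fills=none; bids=[-] asks=[#1:2@97]
After op 2 cancel(order #1): fills=none; bids=[-] asks=[-]
After op 3 [order #2] market_sell(qty=7): fills=none; bids=[-] asks=[-]
After op 4 [order #3] limit_sell(price=96, qty=7): fills=none; bids=[-] asks=[#3:7@96]
After op 5 [order #4] market_buy(qty=8): fills=#4x#3:7@96; bids=[-] asks=[-]
After op 6 [order #5] limit_buy(price=99, qty=3): fills=none; bids=[#5:3@99] asks=[-]
After op 7 [order #6] limit_sell(price=105, qty=7): fills=none; bids=[#5:3@99] asks=[#6:7@105]
After op 8 cancel(order #6): fills=none; bids=[#5:3@99] asks=[-]

Answer: BIDS (highest first):
  #5: 3@99
ASKS (lowest first):
  (empty)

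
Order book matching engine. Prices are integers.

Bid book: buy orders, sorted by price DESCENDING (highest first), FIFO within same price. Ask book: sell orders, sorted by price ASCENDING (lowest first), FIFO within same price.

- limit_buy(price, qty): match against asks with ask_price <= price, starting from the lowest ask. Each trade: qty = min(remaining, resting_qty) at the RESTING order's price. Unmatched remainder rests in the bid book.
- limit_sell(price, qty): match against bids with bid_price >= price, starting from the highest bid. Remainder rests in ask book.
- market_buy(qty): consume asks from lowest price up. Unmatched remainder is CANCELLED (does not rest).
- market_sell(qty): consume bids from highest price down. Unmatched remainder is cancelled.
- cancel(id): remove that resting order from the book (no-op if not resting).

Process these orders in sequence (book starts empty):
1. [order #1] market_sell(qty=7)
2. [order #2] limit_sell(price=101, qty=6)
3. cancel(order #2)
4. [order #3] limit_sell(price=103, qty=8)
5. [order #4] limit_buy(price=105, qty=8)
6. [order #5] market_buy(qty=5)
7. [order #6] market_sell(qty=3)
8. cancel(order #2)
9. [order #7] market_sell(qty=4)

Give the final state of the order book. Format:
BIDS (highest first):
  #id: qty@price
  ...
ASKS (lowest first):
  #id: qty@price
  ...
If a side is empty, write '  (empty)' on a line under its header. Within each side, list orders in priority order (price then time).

After op 1 [order #1] market_sell(qty=7): fills=none; bids=[-] asks=[-]
After op 2 [order #2] limit_sell(price=101, qty=6): fills=none; bids=[-] asks=[#2:6@101]
After op 3 cancel(order #2): fills=none; bids=[-] asks=[-]
After op 4 [order #3] limit_sell(price=103, qty=8): fills=none; bids=[-] asks=[#3:8@103]
After op 5 [order #4] limit_buy(price=105, qty=8): fills=#4x#3:8@103; bids=[-] asks=[-]
After op 6 [order #5] market_buy(qty=5): fills=none; bids=[-] asks=[-]
After op 7 [order #6] market_sell(qty=3): fills=none; bids=[-] asks=[-]
After op 8 cancel(order #2): fills=none; bids=[-] asks=[-]
After op 9 [order #7] market_sell(qty=4): fills=none; bids=[-] asks=[-]

Answer: BIDS (highest first):
  (empty)
ASKS (lowest first):
  (empty)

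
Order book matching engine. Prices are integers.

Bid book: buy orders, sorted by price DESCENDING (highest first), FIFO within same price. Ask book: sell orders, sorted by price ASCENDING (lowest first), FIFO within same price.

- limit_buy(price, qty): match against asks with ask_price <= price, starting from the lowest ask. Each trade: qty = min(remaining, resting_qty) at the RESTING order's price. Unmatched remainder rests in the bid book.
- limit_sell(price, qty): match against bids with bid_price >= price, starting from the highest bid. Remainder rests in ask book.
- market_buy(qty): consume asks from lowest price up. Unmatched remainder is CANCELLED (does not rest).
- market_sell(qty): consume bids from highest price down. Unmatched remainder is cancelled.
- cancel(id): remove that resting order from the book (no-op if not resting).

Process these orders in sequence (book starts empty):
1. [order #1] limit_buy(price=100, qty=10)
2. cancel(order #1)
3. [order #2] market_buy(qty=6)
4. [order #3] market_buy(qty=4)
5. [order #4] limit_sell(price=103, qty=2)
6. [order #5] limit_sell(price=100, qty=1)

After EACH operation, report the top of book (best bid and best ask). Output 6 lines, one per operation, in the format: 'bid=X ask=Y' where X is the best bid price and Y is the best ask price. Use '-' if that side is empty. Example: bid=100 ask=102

Answer: bid=100 ask=-
bid=- ask=-
bid=- ask=-
bid=- ask=-
bid=- ask=103
bid=- ask=100

Derivation:
After op 1 [order #1] limit_buy(price=100, qty=10): fills=none; bids=[#1:10@100] asks=[-]
After op 2 cancel(order #1): fills=none; bids=[-] asks=[-]
After op 3 [order #2] market_buy(qty=6): fills=none; bids=[-] asks=[-]
After op 4 [order #3] market_buy(qty=4): fills=none; bids=[-] asks=[-]
After op 5 [order #4] limit_sell(price=103, qty=2): fills=none; bids=[-] asks=[#4:2@103]
After op 6 [order #5] limit_sell(price=100, qty=1): fills=none; bids=[-] asks=[#5:1@100 #4:2@103]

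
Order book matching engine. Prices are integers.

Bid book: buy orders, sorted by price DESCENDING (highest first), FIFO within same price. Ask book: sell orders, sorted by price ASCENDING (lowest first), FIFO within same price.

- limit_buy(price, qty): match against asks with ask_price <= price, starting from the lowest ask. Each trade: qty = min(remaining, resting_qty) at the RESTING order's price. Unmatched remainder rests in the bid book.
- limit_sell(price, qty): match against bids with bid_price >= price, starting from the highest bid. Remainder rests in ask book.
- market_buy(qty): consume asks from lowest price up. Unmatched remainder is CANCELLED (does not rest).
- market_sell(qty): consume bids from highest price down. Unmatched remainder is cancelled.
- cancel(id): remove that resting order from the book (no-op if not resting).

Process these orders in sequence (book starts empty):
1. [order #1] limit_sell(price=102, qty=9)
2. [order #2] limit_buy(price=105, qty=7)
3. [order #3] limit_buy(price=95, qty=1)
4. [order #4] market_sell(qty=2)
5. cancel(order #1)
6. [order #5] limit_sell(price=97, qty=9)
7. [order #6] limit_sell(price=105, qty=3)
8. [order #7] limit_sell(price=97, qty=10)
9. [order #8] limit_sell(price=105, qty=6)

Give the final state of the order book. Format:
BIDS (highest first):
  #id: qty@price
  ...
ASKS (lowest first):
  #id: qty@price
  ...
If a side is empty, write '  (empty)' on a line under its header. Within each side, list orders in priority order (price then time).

Answer: BIDS (highest first):
  (empty)
ASKS (lowest first):
  #5: 9@97
  #7: 10@97
  #6: 3@105
  #8: 6@105

Derivation:
After op 1 [order #1] limit_sell(price=102, qty=9): fills=none; bids=[-] asks=[#1:9@102]
After op 2 [order #2] limit_buy(price=105, qty=7): fills=#2x#1:7@102; bids=[-] asks=[#1:2@102]
After op 3 [order #3] limit_buy(price=95, qty=1): fills=none; bids=[#3:1@95] asks=[#1:2@102]
After op 4 [order #4] market_sell(qty=2): fills=#3x#4:1@95; bids=[-] asks=[#1:2@102]
After op 5 cancel(order #1): fills=none; bids=[-] asks=[-]
After op 6 [order #5] limit_sell(price=97, qty=9): fills=none; bids=[-] asks=[#5:9@97]
After op 7 [order #6] limit_sell(price=105, qty=3): fills=none; bids=[-] asks=[#5:9@97 #6:3@105]
After op 8 [order #7] limit_sell(price=97, qty=10): fills=none; bids=[-] asks=[#5:9@97 #7:10@97 #6:3@105]
After op 9 [order #8] limit_sell(price=105, qty=6): fills=none; bids=[-] asks=[#5:9@97 #7:10@97 #6:3@105 #8:6@105]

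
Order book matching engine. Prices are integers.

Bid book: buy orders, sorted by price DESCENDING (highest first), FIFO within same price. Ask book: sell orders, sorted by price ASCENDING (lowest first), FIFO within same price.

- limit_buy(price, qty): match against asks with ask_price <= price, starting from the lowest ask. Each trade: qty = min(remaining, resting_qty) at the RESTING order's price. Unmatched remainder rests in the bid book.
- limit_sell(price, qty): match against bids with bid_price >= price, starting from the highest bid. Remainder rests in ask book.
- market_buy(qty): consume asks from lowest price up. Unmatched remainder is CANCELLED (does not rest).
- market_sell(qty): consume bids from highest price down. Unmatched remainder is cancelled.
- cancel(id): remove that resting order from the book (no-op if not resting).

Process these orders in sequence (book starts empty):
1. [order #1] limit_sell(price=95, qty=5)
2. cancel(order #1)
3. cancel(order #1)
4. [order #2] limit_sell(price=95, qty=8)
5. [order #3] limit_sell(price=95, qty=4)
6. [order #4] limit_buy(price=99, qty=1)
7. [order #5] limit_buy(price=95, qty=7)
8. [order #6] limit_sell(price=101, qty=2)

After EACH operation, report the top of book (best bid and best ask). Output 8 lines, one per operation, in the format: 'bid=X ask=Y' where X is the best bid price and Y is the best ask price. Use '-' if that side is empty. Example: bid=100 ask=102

After op 1 [order #1] limit_sell(price=95, qty=5): fills=none; bids=[-] asks=[#1:5@95]
After op 2 cancel(order #1): fills=none; bids=[-] asks=[-]
After op 3 cancel(order #1): fills=none; bids=[-] asks=[-]
After op 4 [order #2] limit_sell(price=95, qty=8): fills=none; bids=[-] asks=[#2:8@95]
After op 5 [order #3] limit_sell(price=95, qty=4): fills=none; bids=[-] asks=[#2:8@95 #3:4@95]
After op 6 [order #4] limit_buy(price=99, qty=1): fills=#4x#2:1@95; bids=[-] asks=[#2:7@95 #3:4@95]
After op 7 [order #5] limit_buy(price=95, qty=7): fills=#5x#2:7@95; bids=[-] asks=[#3:4@95]
After op 8 [order #6] limit_sell(price=101, qty=2): fills=none; bids=[-] asks=[#3:4@95 #6:2@101]

Answer: bid=- ask=95
bid=- ask=-
bid=- ask=-
bid=- ask=95
bid=- ask=95
bid=- ask=95
bid=- ask=95
bid=- ask=95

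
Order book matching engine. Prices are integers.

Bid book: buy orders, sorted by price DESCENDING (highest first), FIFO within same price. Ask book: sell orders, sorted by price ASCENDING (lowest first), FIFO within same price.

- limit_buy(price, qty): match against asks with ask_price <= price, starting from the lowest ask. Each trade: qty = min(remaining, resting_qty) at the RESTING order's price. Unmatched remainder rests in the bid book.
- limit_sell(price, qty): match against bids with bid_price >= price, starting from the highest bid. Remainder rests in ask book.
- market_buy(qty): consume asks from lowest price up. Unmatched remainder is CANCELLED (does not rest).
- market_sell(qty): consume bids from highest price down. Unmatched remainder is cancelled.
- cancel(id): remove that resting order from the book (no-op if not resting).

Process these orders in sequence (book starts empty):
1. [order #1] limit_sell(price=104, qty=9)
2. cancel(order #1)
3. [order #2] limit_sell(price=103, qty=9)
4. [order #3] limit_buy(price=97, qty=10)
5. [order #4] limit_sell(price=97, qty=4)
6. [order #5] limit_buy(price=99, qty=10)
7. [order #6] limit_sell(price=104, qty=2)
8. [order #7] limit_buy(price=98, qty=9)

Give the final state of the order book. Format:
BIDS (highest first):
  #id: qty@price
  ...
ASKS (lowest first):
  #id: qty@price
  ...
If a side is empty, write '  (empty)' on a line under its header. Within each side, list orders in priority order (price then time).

Answer: BIDS (highest first):
  #5: 10@99
  #7: 9@98
  #3: 6@97
ASKS (lowest first):
  #2: 9@103
  #6: 2@104

Derivation:
After op 1 [order #1] limit_sell(price=104, qty=9): fills=none; bids=[-] asks=[#1:9@104]
After op 2 cancel(order #1): fills=none; bids=[-] asks=[-]
After op 3 [order #2] limit_sell(price=103, qty=9): fills=none; bids=[-] asks=[#2:9@103]
After op 4 [order #3] limit_buy(price=97, qty=10): fills=none; bids=[#3:10@97] asks=[#2:9@103]
After op 5 [order #4] limit_sell(price=97, qty=4): fills=#3x#4:4@97; bids=[#3:6@97] asks=[#2:9@103]
After op 6 [order #5] limit_buy(price=99, qty=10): fills=none; bids=[#5:10@99 #3:6@97] asks=[#2:9@103]
After op 7 [order #6] limit_sell(price=104, qty=2): fills=none; bids=[#5:10@99 #3:6@97] asks=[#2:9@103 #6:2@104]
After op 8 [order #7] limit_buy(price=98, qty=9): fills=none; bids=[#5:10@99 #7:9@98 #3:6@97] asks=[#2:9@103 #6:2@104]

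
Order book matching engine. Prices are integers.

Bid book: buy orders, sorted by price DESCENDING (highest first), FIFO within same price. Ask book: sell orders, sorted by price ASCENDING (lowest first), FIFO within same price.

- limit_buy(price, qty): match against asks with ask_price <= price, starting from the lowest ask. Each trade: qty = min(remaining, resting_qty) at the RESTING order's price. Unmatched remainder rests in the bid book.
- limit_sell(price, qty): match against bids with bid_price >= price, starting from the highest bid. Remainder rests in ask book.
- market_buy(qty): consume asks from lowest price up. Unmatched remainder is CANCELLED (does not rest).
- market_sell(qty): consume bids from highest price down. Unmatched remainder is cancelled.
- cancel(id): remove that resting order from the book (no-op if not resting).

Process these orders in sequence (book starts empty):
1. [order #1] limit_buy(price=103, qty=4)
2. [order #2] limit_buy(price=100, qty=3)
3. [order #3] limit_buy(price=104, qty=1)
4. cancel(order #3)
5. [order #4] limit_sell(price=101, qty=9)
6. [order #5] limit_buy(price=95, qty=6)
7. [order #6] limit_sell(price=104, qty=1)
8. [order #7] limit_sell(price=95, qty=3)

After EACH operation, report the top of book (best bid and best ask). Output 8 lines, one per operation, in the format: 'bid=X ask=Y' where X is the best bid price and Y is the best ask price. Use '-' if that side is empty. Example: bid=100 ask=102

Answer: bid=103 ask=-
bid=103 ask=-
bid=104 ask=-
bid=103 ask=-
bid=100 ask=101
bid=100 ask=101
bid=100 ask=101
bid=95 ask=101

Derivation:
After op 1 [order #1] limit_buy(price=103, qty=4): fills=none; bids=[#1:4@103] asks=[-]
After op 2 [order #2] limit_buy(price=100, qty=3): fills=none; bids=[#1:4@103 #2:3@100] asks=[-]
After op 3 [order #3] limit_buy(price=104, qty=1): fills=none; bids=[#3:1@104 #1:4@103 #2:3@100] asks=[-]
After op 4 cancel(order #3): fills=none; bids=[#1:4@103 #2:3@100] asks=[-]
After op 5 [order #4] limit_sell(price=101, qty=9): fills=#1x#4:4@103; bids=[#2:3@100] asks=[#4:5@101]
After op 6 [order #5] limit_buy(price=95, qty=6): fills=none; bids=[#2:3@100 #5:6@95] asks=[#4:5@101]
After op 7 [order #6] limit_sell(price=104, qty=1): fills=none; bids=[#2:3@100 #5:6@95] asks=[#4:5@101 #6:1@104]
After op 8 [order #7] limit_sell(price=95, qty=3): fills=#2x#7:3@100; bids=[#5:6@95] asks=[#4:5@101 #6:1@104]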